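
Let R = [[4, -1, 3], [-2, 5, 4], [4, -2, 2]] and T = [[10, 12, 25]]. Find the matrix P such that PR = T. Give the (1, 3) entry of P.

Right-multiplying both sides by R⁻¹ gives P = TR⁻¹.
det R = 4, so R⁻¹ = [[9/2, -1, -19/4], [5, -1, -11/2], [-4, 1, 9/2]].
P = TR⁻¹ = [[10, 12, 25]] · [[9/2, -1, -19/4], [5, -1, -11/2], [-4, 1, 9/2]] = [[5, 3, -1]].

-1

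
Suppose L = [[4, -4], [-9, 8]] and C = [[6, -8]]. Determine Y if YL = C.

Right-multiplying both sides by L⁻¹ gives Y = CL⁻¹.
L has determinant -4; L⁻¹ = [[-2, -1], [-9/4, -1]].
Y = CL⁻¹ = [[6, -8]] · [[-2, -1], [-9/4, -1]] = [[6, 2]].

Y = [[6, 2]]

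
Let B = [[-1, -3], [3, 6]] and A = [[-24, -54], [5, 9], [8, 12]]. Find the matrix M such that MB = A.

Right-multiplying both sides by B⁻¹ gives M = AB⁻¹.
det B = 3; the adjugate gives B⁻¹ = [[2, 1], [-1, -1/3]].
M = AB⁻¹ = [[-24, -54], [5, 9], [8, 12]] · [[2, 1], [-1, -1/3]] = [[6, -6], [1, 2], [4, 4]].

M = [[6, -6], [1, 2], [4, 4]]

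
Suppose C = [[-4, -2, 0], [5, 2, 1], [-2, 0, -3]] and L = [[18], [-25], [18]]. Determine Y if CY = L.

Left-multiplying both sides by C⁻¹ gives Y = C⁻¹L.
det C = -2; the adjugate gives C⁻¹ = [[3, 3, 1], [-13/2, -6, -2], [-2, -2, -1]].
Y = C⁻¹L = [[3, 3, 1], [-13/2, -6, -2], [-2, -2, -1]] · [[18], [-25], [18]] = [[-3], [-3], [-4]].

Y = [[-3], [-3], [-4]]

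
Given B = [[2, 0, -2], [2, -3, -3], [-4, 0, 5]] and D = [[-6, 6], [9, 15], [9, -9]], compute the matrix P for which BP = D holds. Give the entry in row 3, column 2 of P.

Since B multiplies P on the left, P = B⁻¹D.
det B = -6, so B⁻¹ = [[5/2, 0, 1], [-1/3, -1/3, -1/3], [2, 0, 1]].
P = B⁻¹D = [[5/2, 0, 1], [-1/3, -1/3, -1/3], [2, 0, 1]] · [[-6, 6], [9, 15], [9, -9]] = [[-6, 6], [-4, -4], [-3, 3]].

3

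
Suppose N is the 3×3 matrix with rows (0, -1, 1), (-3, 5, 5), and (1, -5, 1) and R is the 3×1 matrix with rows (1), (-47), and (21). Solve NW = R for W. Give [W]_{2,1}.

Since N multiplies W on the left, W = N⁻¹R.
det N = 2, so N⁻¹ = [[15, -2, -5], [4, -1/2, -3/2], [5, -1/2, -3/2]].
W = N⁻¹R = [[15, -2, -5], [4, -1/2, -3/2], [5, -1/2, -3/2]] · [[1], [-47], [21]] = [[4], [-4], [-3]].

-4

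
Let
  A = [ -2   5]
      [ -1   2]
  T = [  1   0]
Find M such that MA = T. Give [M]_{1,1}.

A is on the right of M, so right-multiply by A⁻¹: M = TA⁻¹.
det A = 1; the adjugate gives A⁻¹ = [[2, -5], [1, -2]].
M = TA⁻¹ = [[1, 0]] · [[2, -5], [1, -2]] = [[2, -5]].

2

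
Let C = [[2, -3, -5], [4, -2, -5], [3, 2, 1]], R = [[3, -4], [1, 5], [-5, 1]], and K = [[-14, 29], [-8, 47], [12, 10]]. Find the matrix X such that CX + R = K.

X = [[4, 5], [0, -1], [5, -4]]

CX = K − R = [[-17, 33], [-9, 42], [17, 9]].
Left-multiplying both sides by C⁻¹ gives X = C⁻¹(K − R).
det C = 3, so C⁻¹ = [[8/3, -7/3, 5/3], [-19/3, 17/3, -10/3], [14/3, -13/3, 8/3]].
X = C⁻¹(K − R) = [[4, 5], [0, -1], [5, -4]].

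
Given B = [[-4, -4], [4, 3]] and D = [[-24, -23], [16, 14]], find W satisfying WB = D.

W = [[5, -1], [-2, 2]]

Since B sits to the right of W, W = DB⁻¹.
det B = 4, so B⁻¹ = [[3/4, 1], [-1, -1]].
W = DB⁻¹ = [[-24, -23], [16, 14]] · [[3/4, 1], [-1, -1]] = [[5, -1], [-2, 2]].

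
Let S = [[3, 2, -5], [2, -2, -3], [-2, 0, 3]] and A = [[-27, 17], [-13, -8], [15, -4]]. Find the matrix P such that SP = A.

P = [[0, 5], [-1, 6], [5, 2]]

S is on the left of P, so left-multiply by S⁻¹: P = S⁻¹A.
det S = 2, so S⁻¹ = [[-3, -3, -8], [0, -1/2, -1/2], [-2, -2, -5]].
P = S⁻¹A = [[-3, -3, -8], [0, -1/2, -1/2], [-2, -2, -5]] · [[-27, 17], [-13, -8], [15, -4]] = [[0, 5], [-1, 6], [5, 2]].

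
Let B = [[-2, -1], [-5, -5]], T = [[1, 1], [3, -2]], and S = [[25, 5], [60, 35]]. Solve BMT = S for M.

M = B⁻¹ST⁻¹ (apply B⁻¹ on the left and T⁻¹ on the right).
B has determinant 5; B⁻¹ = [[-1, 1/5], [1, -2/5]].
det T = -5; the adjugate gives T⁻¹ = [[2/5, 1/5], [3/5, -1/5]].
B⁻¹S = [[-13, 2], [1, -9]].
M = (B⁻¹S)T⁻¹ = [[-4, -3], [-5, 2]].

M = [[-4, -3], [-5, 2]]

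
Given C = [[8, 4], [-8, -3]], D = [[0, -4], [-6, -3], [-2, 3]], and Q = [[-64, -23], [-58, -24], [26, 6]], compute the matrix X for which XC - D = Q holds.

XC = Q + D = [[-64, -27], [-64, -27], [24, 9]].
Since C sits to the right of X, X = (Q + D)C⁻¹.
det C = 8; the adjugate gives C⁻¹ = [[-3/8, -1/2], [1, 1]].
X = (Q + D)C⁻¹ = [[-3, 5], [-3, 5], [0, -3]].

X = [[-3, 5], [-3, 5], [0, -3]]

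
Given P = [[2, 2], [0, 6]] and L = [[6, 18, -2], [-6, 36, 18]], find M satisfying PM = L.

Left-multiplying both sides by P⁻¹ gives M = P⁻¹L.
P has determinant 12; P⁻¹ = [[1/2, -1/6], [0, 1/6]].
M = P⁻¹L = [[1/2, -1/6], [0, 1/6]] · [[6, 18, -2], [-6, 36, 18]] = [[4, 3, -4], [-1, 6, 3]].

M = [[4, 3, -4], [-1, 6, 3]]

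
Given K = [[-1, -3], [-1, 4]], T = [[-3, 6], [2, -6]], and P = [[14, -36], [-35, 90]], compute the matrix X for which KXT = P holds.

X = [[-1, 2], [1, -2]]

Left-multiply by K⁻¹ and right-multiply by T⁻¹: X = K⁻¹PT⁻¹.
K has determinant -7; K⁻¹ = [[-4/7, -3/7], [-1/7, 1/7]].
T has determinant 6; T⁻¹ = [[-1, -1], [-1/3, -1/2]].
K⁻¹P = [[7, -18], [-7, 18]].
X = (K⁻¹P)T⁻¹ = [[-1, 2], [1, -2]].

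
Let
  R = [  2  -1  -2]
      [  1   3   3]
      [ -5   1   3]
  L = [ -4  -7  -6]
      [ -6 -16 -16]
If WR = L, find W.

R is on the right of W, so right-multiply by R⁻¹: W = LR⁻¹.
det R = -2; the adjugate gives R⁻¹ = [[-3, -1/2, -3/2], [9, 2, 4], [-8, -3/2, -7/2]].
W = LR⁻¹ = [[-4, -7, -6], [-6, -16, -16]] · [[-3, -1/2, -3/2], [9, 2, 4], [-8, -3/2, -7/2]] = [[-3, -3, -1], [2, -5, 1]].

W = [[-3, -3, -1], [2, -5, 1]]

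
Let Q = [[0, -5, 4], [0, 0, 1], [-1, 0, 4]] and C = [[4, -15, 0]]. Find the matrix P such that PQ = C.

P = [[3, 4, -4]]

Right-multiplying both sides by Q⁻¹ gives P = CQ⁻¹.
det Q = 5, so Q⁻¹ = [[0, 4, -1], [-1/5, 4/5, 0], [0, 1, 0]].
P = CQ⁻¹ = [[4, -15, 0]] · [[0, 4, -1], [-1/5, 4/5, 0], [0, 1, 0]] = [[3, 4, -4]].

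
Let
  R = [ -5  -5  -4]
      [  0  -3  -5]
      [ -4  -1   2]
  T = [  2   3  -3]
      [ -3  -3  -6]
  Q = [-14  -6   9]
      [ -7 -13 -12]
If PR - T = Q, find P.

P = [[0, 0, 3], [2, 2, 0]]

PR = Q + T = [[-12, -3, 6], [-10, -16, -18]].
R is on the right of P, so right-multiply by R⁻¹: P = (Q + T)R⁻¹.
R has determinant 3; R⁻¹ = [[-11/3, 14/3, 13/3], [20/3, -26/3, -25/3], [-4, 5, 5]].
P = (Q + T)R⁻¹ = [[0, 0, 3], [2, 2, 0]].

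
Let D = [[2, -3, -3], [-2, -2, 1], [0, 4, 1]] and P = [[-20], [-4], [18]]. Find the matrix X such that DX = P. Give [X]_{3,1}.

2

Since D multiplies X on the left, X = D⁻¹P.
det D = 6; the adjugate gives D⁻¹ = [[-1, -3/2, -3/2], [1/3, 1/3, 2/3], [-4/3, -4/3, -5/3]].
X = D⁻¹P = [[-1, -3/2, -3/2], [1/3, 1/3, 2/3], [-4/3, -4/3, -5/3]] · [[-20], [-4], [18]] = [[-1], [4], [2]].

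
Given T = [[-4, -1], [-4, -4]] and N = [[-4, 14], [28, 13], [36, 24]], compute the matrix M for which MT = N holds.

M = [[6, -5], [-5, -2], [-4, -5]]

T is on the right of M, so right-multiply by T⁻¹: M = NT⁻¹.
det T = 12; the adjugate gives T⁻¹ = [[-1/3, 1/12], [1/3, -1/3]].
M = NT⁻¹ = [[-4, 14], [28, 13], [36, 24]] · [[-1/3, 1/12], [1/3, -1/3]] = [[6, -5], [-5, -2], [-4, -5]].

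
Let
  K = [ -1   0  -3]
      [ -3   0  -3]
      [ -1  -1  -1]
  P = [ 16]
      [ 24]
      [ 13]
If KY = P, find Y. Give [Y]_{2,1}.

K is on the left of Y, so left-multiply by K⁻¹: Y = K⁻¹P.
K has determinant -6; K⁻¹ = [[1/2, -1/2, 0], [0, 1/3, -1], [-1/2, 1/6, 0]].
Y = K⁻¹P = [[1/2, -1/2, 0], [0, 1/3, -1], [-1/2, 1/6, 0]] · [[16], [24], [13]] = [[-4], [-5], [-4]].

-5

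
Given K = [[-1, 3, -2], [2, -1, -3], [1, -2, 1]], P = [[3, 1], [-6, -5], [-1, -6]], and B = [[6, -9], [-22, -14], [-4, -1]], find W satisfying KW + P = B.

W = [[2, -3], [5, -3], [5, 2]]

KW = B − P = [[3, -10], [-16, -9], [-3, 5]].
K is on the left of W, so left-multiply by K⁻¹: W = K⁻¹(B − P).
det K = -2, so K⁻¹ = [[7/2, -1/2, 11/2], [5/2, -1/2, 7/2], [3/2, -1/2, 5/2]].
W = K⁻¹(B − P) = [[2, -3], [5, -3], [5, 2]].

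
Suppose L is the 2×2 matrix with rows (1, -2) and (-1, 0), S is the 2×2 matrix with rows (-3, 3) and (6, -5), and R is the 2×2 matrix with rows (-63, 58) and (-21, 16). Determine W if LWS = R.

W = [[3, 5], [-4, 5]]

Isolating W: multiply by L⁻¹ from the left and S⁻¹ from the right, so W = L⁻¹RS⁻¹.
L has determinant -2; L⁻¹ = [[0, -1], [-1/2, -1/2]].
det S = -3; the adjugate gives S⁻¹ = [[5/3, 1], [2, 1]].
L⁻¹R = [[21, -16], [42, -37]].
W = (L⁻¹R)S⁻¹ = [[3, 5], [-4, 5]].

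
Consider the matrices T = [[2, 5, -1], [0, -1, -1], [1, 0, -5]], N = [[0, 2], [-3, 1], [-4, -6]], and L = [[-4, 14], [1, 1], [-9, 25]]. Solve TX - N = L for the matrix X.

TX = L + N = [[-4, 16], [-2, 2], [-13, 19]].
Since T multiplies X on the left, X = T⁻¹(L + N).
det T = 4, so T⁻¹ = [[5/4, 25/4, -3/2], [-1/4, -9/4, 1/2], [1/4, 5/4, -1/2]].
X = T⁻¹(L + N) = [[2, 4], [-1, 1], [3, -3]].

X = [[2, 4], [-1, 1], [3, -3]]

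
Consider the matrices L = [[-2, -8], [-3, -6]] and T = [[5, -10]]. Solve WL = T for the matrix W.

W = [[5, -5]]

Right-multiplying both sides by L⁻¹ gives W = TL⁻¹.
det L = -12, so L⁻¹ = [[1/2, -2/3], [-1/4, 1/6]].
W = TL⁻¹ = [[5, -10]] · [[1/2, -2/3], [-1/4, 1/6]] = [[5, -5]].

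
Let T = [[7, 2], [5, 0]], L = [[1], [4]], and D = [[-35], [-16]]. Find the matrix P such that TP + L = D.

P = [[-4], [-4]]

TP = D − L = [[-36], [-20]].
Left-multiplying both sides by T⁻¹ gives P = T⁻¹(D − L).
T has determinant -10; T⁻¹ = [[0, 1/5], [1/2, -7/10]].
P = T⁻¹(D − L) = [[-4], [-4]].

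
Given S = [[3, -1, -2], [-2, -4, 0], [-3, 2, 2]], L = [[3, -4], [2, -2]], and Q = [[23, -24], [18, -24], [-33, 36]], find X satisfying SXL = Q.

X = [[1, 4], [-2, -2], [2, 2]]

Left-multiply by S⁻¹ and right-multiply by L⁻¹: X = S⁻¹QL⁻¹.
det S = 4, so S⁻¹ = [[-2, -1/2, -2], [1, 0, 1], [-4, -3/4, -7/2]].
det L = 2, so L⁻¹ = [[-1, 2], [-1, 3/2]].
S⁻¹Q = [[11, -12], [-10, 12], [10, -12]].
X = (S⁻¹Q)L⁻¹ = [[1, 4], [-2, -2], [2, 2]].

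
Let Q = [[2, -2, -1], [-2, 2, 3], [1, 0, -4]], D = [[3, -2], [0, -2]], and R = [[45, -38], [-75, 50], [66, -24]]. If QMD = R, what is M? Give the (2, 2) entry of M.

-5

Left-multiply by Q⁻¹ and right-multiply by D⁻¹: M = Q⁻¹RD⁻¹.
det Q = -4, so Q⁻¹ = [[2, 2, 1], [5/4, 7/4, 1], [1/2, 1/2, 0]].
det D = -6, so D⁻¹ = [[1/3, -1/3], [0, -1/2]].
Q⁻¹R = [[6, 0], [-9, 16], [-15, 6]].
M = (Q⁻¹R)D⁻¹ = [[2, -2], [-3, -5], [-5, 2]].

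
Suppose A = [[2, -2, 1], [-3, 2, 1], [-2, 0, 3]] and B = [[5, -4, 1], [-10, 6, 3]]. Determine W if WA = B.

Right-multiplying both sides by A⁻¹ gives W = BA⁻¹.
det A = 2; the adjugate gives A⁻¹ = [[3, 3, -2], [7/2, 4, -5/2], [2, 2, -1]].
W = BA⁻¹ = [[5, -4, 1], [-10, 6, 3]] · [[3, 3, -2], [7/2, 4, -5/2], [2, 2, -1]] = [[3, 1, -1], [-3, 0, 2]].

W = [[3, 1, -1], [-3, 0, 2]]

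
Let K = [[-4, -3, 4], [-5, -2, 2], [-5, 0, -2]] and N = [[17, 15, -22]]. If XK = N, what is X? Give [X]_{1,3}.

2

Since K sits to the right of X, X = NK⁻¹.
K has determinant 4; K⁻¹ = [[1, -3/2, 1/2], [-5, 7, -3], [-5/2, 15/4, -7/4]].
X = NK⁻¹ = [[17, 15, -22]] · [[1, -3/2, 1/2], [-5, 7, -3], [-5/2, 15/4, -7/4]] = [[-3, -3, 2]].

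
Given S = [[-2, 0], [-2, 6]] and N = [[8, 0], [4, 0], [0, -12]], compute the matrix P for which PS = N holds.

Since S sits to the right of P, P = NS⁻¹.
det S = -12; the adjugate gives S⁻¹ = [[-1/2, 0], [-1/6, 1/6]].
P = NS⁻¹ = [[8, 0], [4, 0], [0, -12]] · [[-1/2, 0], [-1/6, 1/6]] = [[-4, 0], [-2, 0], [2, -2]].

P = [[-4, 0], [-2, 0], [2, -2]]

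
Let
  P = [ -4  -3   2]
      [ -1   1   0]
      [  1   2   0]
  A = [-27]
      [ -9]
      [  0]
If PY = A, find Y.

P is on the left of Y, so left-multiply by P⁻¹: Y = P⁻¹A.
det P = -6; the adjugate gives P⁻¹ = [[0, -2/3, 1/3], [0, 1/3, 1/3], [1/2, -5/6, 7/6]].
Y = P⁻¹A = [[0, -2/3, 1/3], [0, 1/3, 1/3], [1/2, -5/6, 7/6]] · [[-27], [-9], [0]] = [[6], [-3], [-6]].

Y = [[6], [-3], [-6]]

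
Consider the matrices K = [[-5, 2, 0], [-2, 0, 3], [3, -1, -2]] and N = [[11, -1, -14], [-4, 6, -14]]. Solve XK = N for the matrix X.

Right-multiplying both sides by K⁻¹ gives X = NK⁻¹.
K has determinant -5; K⁻¹ = [[-3/5, -4/5, -6/5], [-1, -2, -3], [-2/5, -1/5, -4/5]].
X = NK⁻¹ = [[11, -1, -14], [-4, 6, -14]] · [[-3/5, -4/5, -6/5], [-1, -2, -3], [-2/5, -1/5, -4/5]] = [[0, -4, 1], [2, -6, -2]].

X = [[0, -4, 1], [2, -6, -2]]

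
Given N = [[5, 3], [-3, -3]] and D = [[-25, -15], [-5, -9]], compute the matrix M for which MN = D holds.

M = [[-5, 0], [2, 5]]

Right-multiplying both sides by N⁻¹ gives M = DN⁻¹.
det N = -6; the adjugate gives N⁻¹ = [[1/2, 1/2], [-1/2, -5/6]].
M = DN⁻¹ = [[-25, -15], [-5, -9]] · [[1/2, 1/2], [-1/2, -5/6]] = [[-5, 0], [2, 5]].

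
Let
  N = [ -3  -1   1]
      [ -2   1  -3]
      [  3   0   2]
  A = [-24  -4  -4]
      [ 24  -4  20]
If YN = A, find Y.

Since N sits to the right of Y, Y = AN⁻¹.
det N = -4; the adjugate gives N⁻¹ = [[-1/2, -1/2, -1/2], [5/4, 9/4, 11/4], [3/4, 3/4, 5/4]].
Y = AN⁻¹ = [[-24, -4, -4], [24, -4, 20]] · [[-1/2, -1/2, -1/2], [5/4, 9/4, 11/4], [3/4, 3/4, 5/4]] = [[4, 0, -4], [-2, -6, 2]].

Y = [[4, 0, -4], [-2, -6, 2]]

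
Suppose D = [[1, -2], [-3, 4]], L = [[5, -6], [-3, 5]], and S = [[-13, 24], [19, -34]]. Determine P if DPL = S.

Left-multiply by D⁻¹ and right-multiply by L⁻¹: P = D⁻¹SL⁻¹.
D has determinant -2; D⁻¹ = [[-2, -1], [-3/2, -1/2]].
det L = 7, so L⁻¹ = [[5/7, 6/7], [3/7, 5/7]].
D⁻¹S = [[7, -14], [10, -19]].
P = (D⁻¹S)L⁻¹ = [[-1, -4], [-1, -5]].

P = [[-1, -4], [-1, -5]]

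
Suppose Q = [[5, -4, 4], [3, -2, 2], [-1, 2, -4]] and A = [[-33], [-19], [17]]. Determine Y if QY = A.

Since Q multiplies Y on the left, Y = Q⁻¹A.
Q has determinant -4; Q⁻¹ = [[-1, 2, 0], [-5/2, 4, -1/2], [-1, 3/2, -1/2]].
Y = Q⁻¹A = [[-1, 2, 0], [-5/2, 4, -1/2], [-1, 3/2, -1/2]] · [[-33], [-19], [17]] = [[-5], [-2], [-4]].

Y = [[-5], [-2], [-4]]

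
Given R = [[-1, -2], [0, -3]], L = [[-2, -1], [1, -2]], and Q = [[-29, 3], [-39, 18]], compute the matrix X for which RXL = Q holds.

X = [[-3, -3], [-4, 5]]

X = R⁻¹QL⁻¹ (apply R⁻¹ on the left and L⁻¹ on the right).
det R = 3; the adjugate gives R⁻¹ = [[-1, 2/3], [0, -1/3]].
det L = 5, so L⁻¹ = [[-2/5, 1/5], [-1/5, -2/5]].
R⁻¹Q = [[3, 9], [13, -6]].
X = (R⁻¹Q)L⁻¹ = [[-3, -3], [-4, 5]].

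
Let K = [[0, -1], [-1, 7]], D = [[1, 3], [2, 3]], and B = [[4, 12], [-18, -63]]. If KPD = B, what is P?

P = K⁻¹BD⁻¹ (apply K⁻¹ on the left and D⁻¹ on the right).
det K = -1, so K⁻¹ = [[-7, -1], [-1, 0]].
det D = -3, so D⁻¹ = [[-1, 1], [2/3, -1/3]].
K⁻¹B = [[-10, -21], [-4, -12]].
P = (K⁻¹B)D⁻¹ = [[-4, -3], [-4, 0]].

P = [[-4, -3], [-4, 0]]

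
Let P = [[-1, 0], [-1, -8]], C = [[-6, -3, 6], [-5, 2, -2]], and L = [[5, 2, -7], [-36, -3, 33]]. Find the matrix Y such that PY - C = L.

Y = [[1, 1, 1], [5, 0, -4]]

PY = L + C = [[-1, -1, -1], [-41, -1, 31]].
P is on the left of Y, so left-multiply by P⁻¹: Y = P⁻¹(L + C).
det P = 8, so P⁻¹ = [[-1, 0], [1/8, -1/8]].
Y = P⁻¹(L + C) = [[1, 1, 1], [5, 0, -4]].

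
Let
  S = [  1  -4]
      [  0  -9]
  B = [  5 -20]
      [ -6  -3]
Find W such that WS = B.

Since S sits to the right of W, W = BS⁻¹.
det S = -9, so S⁻¹ = [[1, -4/9], [0, -1/9]].
W = BS⁻¹ = [[5, -20], [-6, -3]] · [[1, -4/9], [0, -1/9]] = [[5, 0], [-6, 3]].

W = [[5, 0], [-6, 3]]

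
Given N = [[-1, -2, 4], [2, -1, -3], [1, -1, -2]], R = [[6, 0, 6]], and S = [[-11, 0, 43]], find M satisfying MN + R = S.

MN = S − R = [[-17, 0, 37]].
Since N sits to the right of M, M = (S − R)N⁻¹.
N has determinant -5; N⁻¹ = [[1/5, 8/5, -2], [-1/5, 2/5, -1], [1/5, 3/5, -1]].
M = (S − R)N⁻¹ = [[4, -5, -3]].

M = [[4, -5, -3]]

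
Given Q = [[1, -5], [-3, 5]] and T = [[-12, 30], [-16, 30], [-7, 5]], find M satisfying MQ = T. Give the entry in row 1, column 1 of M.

Right-multiplying both sides by Q⁻¹ gives M = TQ⁻¹.
Q has determinant -10; Q⁻¹ = [[-1/2, -1/2], [-3/10, -1/10]].
M = TQ⁻¹ = [[-12, 30], [-16, 30], [-7, 5]] · [[-1/2, -1/2], [-3/10, -1/10]] = [[-3, 3], [-1, 5], [2, 3]].

-3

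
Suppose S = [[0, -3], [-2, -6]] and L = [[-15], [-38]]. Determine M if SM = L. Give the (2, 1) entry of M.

Since S multiplies M on the left, M = S⁻¹L.
det S = -6; the adjugate gives S⁻¹ = [[1, -1/2], [-1/3, 0]].
M = S⁻¹L = [[1, -1/2], [-1/3, 0]] · [[-15], [-38]] = [[4], [5]].

5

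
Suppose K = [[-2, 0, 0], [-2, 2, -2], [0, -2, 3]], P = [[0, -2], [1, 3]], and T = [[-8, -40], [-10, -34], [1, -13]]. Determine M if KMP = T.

Left-multiply by K⁻¹ and right-multiply by P⁻¹: M = K⁻¹TP⁻¹.
det K = -4, so K⁻¹ = [[-1/2, 0, 0], [-3/2, 3/2, 1], [-1, 1, 1]].
det P = 2; the adjugate gives P⁻¹ = [[3/2, 1], [-1/2, 0]].
K⁻¹T = [[4, 20], [-2, -4], [-1, -7]].
M = (K⁻¹T)P⁻¹ = [[-4, 4], [-1, -2], [2, -1]].

M = [[-4, 4], [-1, -2], [2, -1]]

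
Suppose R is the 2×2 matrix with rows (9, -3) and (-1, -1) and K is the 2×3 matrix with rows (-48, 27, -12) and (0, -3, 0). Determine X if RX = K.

X = [[-4, 3, -1], [4, 0, 1]]

Since R multiplies X on the left, X = R⁻¹K.
det R = -12, so R⁻¹ = [[1/12, -1/4], [-1/12, -3/4]].
X = R⁻¹K = [[1/12, -1/4], [-1/12, -3/4]] · [[-48, 27, -12], [0, -3, 0]] = [[-4, 3, -1], [4, 0, 1]].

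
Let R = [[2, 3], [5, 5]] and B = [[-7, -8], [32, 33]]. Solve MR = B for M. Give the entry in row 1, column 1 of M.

-1

Right-multiplying both sides by R⁻¹ gives M = BR⁻¹.
det R = -5, so R⁻¹ = [[-1, 3/5], [1, -2/5]].
M = BR⁻¹ = [[-7, -8], [32, 33]] · [[-1, 3/5], [1, -2/5]] = [[-1, -1], [1, 6]].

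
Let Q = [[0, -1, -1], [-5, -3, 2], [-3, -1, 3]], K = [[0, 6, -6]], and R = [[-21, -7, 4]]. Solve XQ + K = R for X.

XQ = R − K = [[-21, -13, 10]].
Q is on the right of X, so right-multiply by Q⁻¹: X = (R − K)Q⁻¹.
det Q = -5; the adjugate gives Q⁻¹ = [[7/5, -4/5, 1], [-9/5, 3/5, -1], [4/5, -3/5, 1]].
X = (R − K)Q⁻¹ = [[2, 3, 2]].

X = [[2, 3, 2]]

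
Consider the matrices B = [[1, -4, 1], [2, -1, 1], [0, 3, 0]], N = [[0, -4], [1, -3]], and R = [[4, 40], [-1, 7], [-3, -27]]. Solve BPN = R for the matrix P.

P = B⁻¹RN⁻¹ (apply B⁻¹ on the left and N⁻¹ on the right).
B has determinant 3; B⁻¹ = [[-1, 1, -1], [0, 0, 1/3], [2, -1, 7/3]].
det N = 4, so N⁻¹ = [[-3/4, 1], [-1/4, 0]].
B⁻¹R = [[-2, -6], [-1, -9], [2, 10]].
P = (B⁻¹R)N⁻¹ = [[3, -2], [3, -1], [-4, 2]].

P = [[3, -2], [3, -1], [-4, 2]]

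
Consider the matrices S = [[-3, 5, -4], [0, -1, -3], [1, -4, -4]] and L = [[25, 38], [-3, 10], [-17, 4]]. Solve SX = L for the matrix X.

Since S multiplies X on the left, X = S⁻¹L.
det S = 5, so S⁻¹ = [[-8/5, 36/5, -19/5], [-3/5, 16/5, -9/5], [1/5, -7/5, 3/5]].
X = S⁻¹L = [[-8/5, 36/5, -19/5], [-3/5, 16/5, -9/5], [1/5, -7/5, 3/5]] · [[25, 38], [-3, 10], [-17, 4]] = [[3, -4], [6, 2], [-1, -4]].

X = [[3, -4], [6, 2], [-1, -4]]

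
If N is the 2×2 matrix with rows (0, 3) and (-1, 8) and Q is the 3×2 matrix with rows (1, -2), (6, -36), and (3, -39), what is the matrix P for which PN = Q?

P = [[2, -1], [4, -6], [-5, -3]]

Right-multiplying both sides by N⁻¹ gives P = QN⁻¹.
N has determinant 3; N⁻¹ = [[8/3, -1], [1/3, 0]].
P = QN⁻¹ = [[1, -2], [6, -36], [3, -39]] · [[8/3, -1], [1/3, 0]] = [[2, -1], [4, -6], [-5, -3]].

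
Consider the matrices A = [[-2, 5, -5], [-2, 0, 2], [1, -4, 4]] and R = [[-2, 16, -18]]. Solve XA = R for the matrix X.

A is on the right of X, so right-multiply by A⁻¹: X = RA⁻¹.
det A = -6; the adjugate gives A⁻¹ = [[-4/3, 0, -5/3], [-5/3, 1/2, -7/3], [-4/3, 1/2, -5/3]].
X = RA⁻¹ = [[-2, 16, -18]] · [[-4/3, 0, -5/3], [-5/3, 1/2, -7/3], [-4/3, 1/2, -5/3]] = [[0, -1, -4]].

X = [[0, -1, -4]]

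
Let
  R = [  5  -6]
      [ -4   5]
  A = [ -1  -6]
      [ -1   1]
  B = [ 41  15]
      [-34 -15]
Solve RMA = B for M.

M = R⁻¹BA⁻¹ (apply R⁻¹ on the left and A⁻¹ on the right).
det R = 1, so R⁻¹ = [[5, 6], [4, 5]].
det A = -7, so A⁻¹ = [[-1/7, -6/7], [-1/7, 1/7]].
R⁻¹B = [[1, -15], [-6, -15]].
M = (R⁻¹B)A⁻¹ = [[2, -3], [3, 3]].

M = [[2, -3], [3, 3]]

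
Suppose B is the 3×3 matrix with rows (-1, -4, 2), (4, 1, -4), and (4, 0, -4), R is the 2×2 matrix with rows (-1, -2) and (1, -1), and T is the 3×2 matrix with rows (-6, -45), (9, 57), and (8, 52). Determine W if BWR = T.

Isolating W: multiply by B⁻¹ from the left and R⁻¹ from the right, so W = B⁻¹TR⁻¹.
det B = -4, so B⁻¹ = [[1, 4, -7/2], [0, 1, -1], [1, 4, -15/4]].
det R = 3; the adjugate gives R⁻¹ = [[-1/3, 2/3], [-1/3, -1/3]].
B⁻¹T = [[2, 1], [1, 5], [0, -12]].
W = (B⁻¹T)R⁻¹ = [[-1, 1], [-2, -1], [4, 4]].

W = [[-1, 1], [-2, -1], [4, 4]]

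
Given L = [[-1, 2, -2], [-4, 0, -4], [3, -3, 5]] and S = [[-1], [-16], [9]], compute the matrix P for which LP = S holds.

P = [[1], [3], [3]]

Left-multiplying both sides by L⁻¹ gives P = L⁻¹S.
L has determinant 4; L⁻¹ = [[-3, -1, -2], [2, 1/4, 1], [3, 3/4, 2]].
P = L⁻¹S = [[-3, -1, -2], [2, 1/4, 1], [3, 3/4, 2]] · [[-1], [-16], [9]] = [[1], [3], [3]].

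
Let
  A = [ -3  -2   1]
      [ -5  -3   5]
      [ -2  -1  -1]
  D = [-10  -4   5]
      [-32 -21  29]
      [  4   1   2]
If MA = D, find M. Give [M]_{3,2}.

A is on the right of M, so right-multiply by A⁻¹: M = DA⁻¹.
det A = 5, so A⁻¹ = [[8/5, -3/5, -7/5], [-3, 1, 2], [-1/5, 1/5, -1/5]].
M = DA⁻¹ = [[-10, -4, 5], [-32, -21, 29], [4, 1, 2]] · [[8/5, -3/5, -7/5], [-3, 1, 2], [-1/5, 1/5, -1/5]] = [[-5, 3, 5], [6, 4, -3], [3, -1, -4]].

-1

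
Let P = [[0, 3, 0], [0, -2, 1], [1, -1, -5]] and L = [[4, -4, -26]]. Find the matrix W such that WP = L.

W = [[-4, -6, 4]]

Since P sits to the right of W, W = LP⁻¹.
det P = 3, so P⁻¹ = [[11/3, 5, 1], [1/3, 0, 0], [2/3, 1, 0]].
W = LP⁻¹ = [[4, -4, -26]] · [[11/3, 5, 1], [1/3, 0, 0], [2/3, 1, 0]] = [[-4, -6, 4]].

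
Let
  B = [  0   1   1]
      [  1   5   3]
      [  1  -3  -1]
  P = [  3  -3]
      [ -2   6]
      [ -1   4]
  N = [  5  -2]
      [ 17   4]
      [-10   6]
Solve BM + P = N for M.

BM = N − P = [[2, 1], [19, -2], [-9, 2]].
Since B multiplies M on the left, M = B⁻¹(N − P).
det B = -4, so B⁻¹ = [[-1, 1/2, 1/2], [-1, 1/4, -1/4], [2, -1/4, 1/4]].
M = B⁻¹(N − P) = [[3, -1], [5, -2], [-3, 3]].

M = [[3, -1], [5, -2], [-3, 3]]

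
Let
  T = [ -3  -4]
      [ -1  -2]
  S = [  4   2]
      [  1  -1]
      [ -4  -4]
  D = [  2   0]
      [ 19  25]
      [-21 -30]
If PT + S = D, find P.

P = [[1, -1], [-5, -3], [4, 5]]

PT = D − S = [[-2, -2], [18, 26], [-17, -26]].
T is on the right of P, so right-multiply by T⁻¹: P = (D − S)T⁻¹.
det T = 2; the adjugate gives T⁻¹ = [[-1, 2], [1/2, -3/2]].
P = (D − S)T⁻¹ = [[1, -1], [-5, -3], [4, 5]].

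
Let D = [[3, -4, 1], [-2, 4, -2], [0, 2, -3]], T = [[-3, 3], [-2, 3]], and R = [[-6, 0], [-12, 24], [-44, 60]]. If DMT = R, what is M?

M = [[-2, 2], [-4, 2], [-4, -4]]

M = D⁻¹RT⁻¹ (apply D⁻¹ on the left and T⁻¹ on the right).
D has determinant -4; D⁻¹ = [[2, 5/2, -1], [3/2, 9/4, -1], [1, 3/2, -1]].
T has determinant -3; T⁻¹ = [[-1, 1], [-2/3, 1]].
D⁻¹R = [[2, 0], [8, -6], [20, -24]].
M = (D⁻¹R)T⁻¹ = [[-2, 2], [-4, 2], [-4, -4]].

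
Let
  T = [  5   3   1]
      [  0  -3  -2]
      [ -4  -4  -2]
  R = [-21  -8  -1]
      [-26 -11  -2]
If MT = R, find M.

Since T sits to the right of M, M = RT⁻¹.
det T = 2; the adjugate gives T⁻¹ = [[-1, 1, -3/2], [4, -3, 5], [-6, 4, -15/2]].
M = RT⁻¹ = [[-21, -8, -1], [-26, -11, -2]] · [[-1, 1, -3/2], [4, -3, 5], [-6, 4, -15/2]] = [[-5, -1, -1], [-6, -1, -1]].

M = [[-5, -1, -1], [-6, -1, -1]]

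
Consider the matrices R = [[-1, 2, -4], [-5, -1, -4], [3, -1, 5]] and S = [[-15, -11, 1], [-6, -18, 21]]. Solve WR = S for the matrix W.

W = [[0, 6, 5], [-4, 5, 5]]

Right-multiplying both sides by R⁻¹ gives W = SR⁻¹.
R has determinant 3; R⁻¹ = [[-3, -2, -4], [13/3, 7/3, 16/3], [8/3, 5/3, 11/3]].
W = SR⁻¹ = [[-15, -11, 1], [-6, -18, 21]] · [[-3, -2, -4], [13/3, 7/3, 16/3], [8/3, 5/3, 11/3]] = [[0, 6, 5], [-4, 5, 5]].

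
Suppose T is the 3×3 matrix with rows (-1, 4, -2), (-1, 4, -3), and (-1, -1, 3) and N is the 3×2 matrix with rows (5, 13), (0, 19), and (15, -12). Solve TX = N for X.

Since T multiplies X on the left, X = T⁻¹N.
det T = 5, so T⁻¹ = [[9/5, -2, -4/5], [6/5, -1, -1/5], [1, -1, 0]].
X = T⁻¹N = [[9/5, -2, -4/5], [6/5, -1, -1/5], [1, -1, 0]] · [[5, 13], [0, 19], [15, -12]] = [[-3, -5], [3, -1], [5, -6]].

X = [[-3, -5], [3, -1], [5, -6]]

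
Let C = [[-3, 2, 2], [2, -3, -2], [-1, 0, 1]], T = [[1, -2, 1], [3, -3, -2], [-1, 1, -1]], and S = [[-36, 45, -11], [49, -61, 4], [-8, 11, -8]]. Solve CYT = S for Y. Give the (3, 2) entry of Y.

Left-multiply by C⁻¹ and right-multiply by T⁻¹: Y = C⁻¹ST⁻¹.
det C = 3, so C⁻¹ = [[-1, -2/3, 2/3], [0, -1/3, -2/3], [-1, -2/3, 5/3]].
det T = -5; the adjugate gives T⁻¹ = [[-1, 1/5, -7/5], [-1, 0, -1], [0, -1/5, -3/5]].
C⁻¹S = [[-2, 3, 3], [-11, 13, 4], [-10, 14, -5]].
Y = (C⁻¹S)T⁻¹ = [[-1, -1, -2], [-2, -3, 0], [-4, -1, 3]].

-1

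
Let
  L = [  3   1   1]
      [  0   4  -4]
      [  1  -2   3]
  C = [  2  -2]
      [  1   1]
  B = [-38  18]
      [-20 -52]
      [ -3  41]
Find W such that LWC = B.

W = [[-2, -3], [-3, -5], [-5, 4]]

W = L⁻¹BC⁻¹ (apply L⁻¹ on the left and C⁻¹ on the right).
det L = 4, so L⁻¹ = [[1, -5/4, -2], [-1, 2, 3], [-1, 7/4, 3]].
det C = 4, so C⁻¹ = [[1/4, 1/2], [-1/4, 1/2]].
L⁻¹B = [[-7, 1], [-11, 1], [-6, 14]].
W = (L⁻¹B)C⁻¹ = [[-2, -3], [-3, -5], [-5, 4]].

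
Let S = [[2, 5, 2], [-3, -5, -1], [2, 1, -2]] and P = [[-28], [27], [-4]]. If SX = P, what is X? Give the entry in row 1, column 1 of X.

1

S is on the left of X, so left-multiply by S⁻¹: X = S⁻¹P.
det S = -4; the adjugate gives S⁻¹ = [[-11/4, -3, -5/4], [2, 2, 1], [-7/4, -2, -5/4]].
X = S⁻¹P = [[-11/4, -3, -5/4], [2, 2, 1], [-7/4, -2, -5/4]] · [[-28], [27], [-4]] = [[1], [-6], [0]].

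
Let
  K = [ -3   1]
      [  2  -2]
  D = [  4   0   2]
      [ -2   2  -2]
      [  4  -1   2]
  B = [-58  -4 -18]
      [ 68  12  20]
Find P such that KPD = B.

Left-multiply by K⁻¹ and right-multiply by D⁻¹: P = K⁻¹BD⁻¹.
K has determinant 4; K⁻¹ = [[-1/2, -1/4], [-1/2, -3/4]].
D has determinant -4; D⁻¹ = [[-1/2, 1/2, 1], [1, 0, -1], [3/2, -1, -2]].
K⁻¹B = [[12, -1, 4], [-22, -7, -6]].
P = (K⁻¹B)D⁻¹ = [[-1, 2, 5], [-5, -5, -3]].

P = [[-1, 2, 5], [-5, -5, -3]]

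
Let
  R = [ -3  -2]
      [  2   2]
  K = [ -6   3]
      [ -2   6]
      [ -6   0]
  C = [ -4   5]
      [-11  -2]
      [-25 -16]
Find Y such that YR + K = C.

YR = C − K = [[2, 2], [-9, -8], [-19, -16]].
Since R sits to the right of Y, Y = (C − K)R⁻¹.
det R = -2; the adjugate gives R⁻¹ = [[-1, -1], [1, 3/2]].
Y = (C − K)R⁻¹ = [[0, 1], [1, -3], [3, -5]].

Y = [[0, 1], [1, -3], [3, -5]]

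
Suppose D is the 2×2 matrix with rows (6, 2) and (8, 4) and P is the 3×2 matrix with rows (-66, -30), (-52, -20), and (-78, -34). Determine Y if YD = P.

Since D sits to the right of Y, Y = PD⁻¹.
det D = 8, so D⁻¹ = [[1/2, -1/4], [-1, 3/4]].
Y = PD⁻¹ = [[-66, -30], [-52, -20], [-78, -34]] · [[1/2, -1/4], [-1, 3/4]] = [[-3, -6], [-6, -2], [-5, -6]].

Y = [[-3, -6], [-6, -2], [-5, -6]]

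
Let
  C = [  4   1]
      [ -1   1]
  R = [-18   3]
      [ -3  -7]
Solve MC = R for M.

Right-multiplying both sides by C⁻¹ gives M = RC⁻¹.
C has determinant 5; C⁻¹ = [[1/5, -1/5], [1/5, 4/5]].
M = RC⁻¹ = [[-18, 3], [-3, -7]] · [[1/5, -1/5], [1/5, 4/5]] = [[-3, 6], [-2, -5]].

M = [[-3, 6], [-2, -5]]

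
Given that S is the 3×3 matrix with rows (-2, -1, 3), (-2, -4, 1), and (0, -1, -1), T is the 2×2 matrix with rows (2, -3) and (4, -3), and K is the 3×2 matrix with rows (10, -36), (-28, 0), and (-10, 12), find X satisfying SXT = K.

X = [[-3, -5], [-1, 5], [4, -4]]

Isolating X: multiply by S⁻¹ from the left and T⁻¹ from the right, so X = S⁻¹KT⁻¹.
det S = -2; the adjugate gives S⁻¹ = [[-5/2, 2, -11/2], [1, -1, 2], [-1, 1, -3]].
T has determinant 6; T⁻¹ = [[-1/2, 1/2], [-2/3, 1/3]].
S⁻¹K = [[-26, 24], [18, -12], [-8, 0]].
X = (S⁻¹K)T⁻¹ = [[-3, -5], [-1, 5], [4, -4]].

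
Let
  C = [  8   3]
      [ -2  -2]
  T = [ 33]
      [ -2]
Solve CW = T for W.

W = [[6], [-5]]

Since C multiplies W on the left, W = C⁻¹T.
C has determinant -10; C⁻¹ = [[1/5, 3/10], [-1/5, -4/5]].
W = C⁻¹T = [[1/5, 3/10], [-1/5, -4/5]] · [[33], [-2]] = [[6], [-5]].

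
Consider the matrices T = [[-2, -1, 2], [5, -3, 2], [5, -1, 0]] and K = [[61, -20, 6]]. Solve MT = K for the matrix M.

M = [[-3, 6, 5]]

T is on the right of M, so right-multiply by T⁻¹: M = KT⁻¹.
det T = 6; the adjugate gives T⁻¹ = [[1/3, -1/3, 2/3], [5/3, -5/3, 7/3], [5/3, -7/6, 11/6]].
M = KT⁻¹ = [[61, -20, 6]] · [[1/3, -1/3, 2/3], [5/3, -5/3, 7/3], [5/3, -7/6, 11/6]] = [[-3, 6, 5]].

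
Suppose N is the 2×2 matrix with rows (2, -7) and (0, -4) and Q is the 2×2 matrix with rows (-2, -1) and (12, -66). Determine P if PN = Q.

Right-multiplying both sides by N⁻¹ gives P = QN⁻¹.
N has determinant -8; N⁻¹ = [[1/2, -7/8], [0, -1/4]].
P = QN⁻¹ = [[-2, -1], [12, -66]] · [[1/2, -7/8], [0, -1/4]] = [[-1, 2], [6, 6]].

P = [[-1, 2], [6, 6]]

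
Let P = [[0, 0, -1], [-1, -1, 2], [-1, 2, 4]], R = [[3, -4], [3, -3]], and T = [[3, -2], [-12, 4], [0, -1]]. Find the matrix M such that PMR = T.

Left-multiply by P⁻¹ and right-multiply by R⁻¹: M = P⁻¹TR⁻¹.
det P = 3; the adjugate gives P⁻¹ = [[-8/3, -2/3, -1/3], [2/3, -1/3, 1/3], [-1, 0, 0]].
det R = 3, so R⁻¹ = [[-1, 4/3], [-1, 1]].
P⁻¹T = [[0, 3], [6, -3], [-3, 2]].
M = (P⁻¹T)R⁻¹ = [[-3, 3], [-3, 5], [1, -2]].

M = [[-3, 3], [-3, 5], [1, -2]]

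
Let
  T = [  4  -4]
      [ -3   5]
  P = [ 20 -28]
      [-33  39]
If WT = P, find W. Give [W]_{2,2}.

3

T is on the right of W, so right-multiply by T⁻¹: W = PT⁻¹.
T has determinant 8; T⁻¹ = [[5/8, 1/2], [3/8, 1/2]].
W = PT⁻¹ = [[20, -28], [-33, 39]] · [[5/8, 1/2], [3/8, 1/2]] = [[2, -4], [-6, 3]].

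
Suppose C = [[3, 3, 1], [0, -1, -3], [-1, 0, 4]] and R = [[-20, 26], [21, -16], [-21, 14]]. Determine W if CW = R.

W = [[1, 6], [-6, 1], [-5, 5]]

Since C multiplies W on the left, W = C⁻¹R.
det C = -4; the adjugate gives C⁻¹ = [[1, 3, 2], [-3/4, -13/4, -9/4], [1/4, 3/4, 3/4]].
W = C⁻¹R = [[1, 3, 2], [-3/4, -13/4, -9/4], [1/4, 3/4, 3/4]] · [[-20, 26], [21, -16], [-21, 14]] = [[1, 6], [-6, 1], [-5, 5]].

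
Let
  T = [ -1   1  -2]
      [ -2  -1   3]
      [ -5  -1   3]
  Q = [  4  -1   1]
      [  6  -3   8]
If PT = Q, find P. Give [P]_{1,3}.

Right-multiplying both sides by T⁻¹ gives P = QT⁻¹.
T has determinant -3; T⁻¹ = [[0, 1/3, -1/3], [3, 13/3, -7/3], [1, 2, -1]].
P = QT⁻¹ = [[4, -1, 1], [6, -3, 8]] · [[0, 1/3, -1/3], [3, 13/3, -7/3], [1, 2, -1]] = [[-2, -1, 0], [-1, 5, -3]].

0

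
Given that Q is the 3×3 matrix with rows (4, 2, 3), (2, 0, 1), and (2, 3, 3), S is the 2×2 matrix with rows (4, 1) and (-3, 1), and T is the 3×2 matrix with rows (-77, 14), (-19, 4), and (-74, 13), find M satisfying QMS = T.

M = [[-1, 3], [-2, 5], [1, -1]]

Left-multiply by Q⁻¹ and right-multiply by S⁻¹: M = Q⁻¹TS⁻¹.
det Q = -2, so Q⁻¹ = [[3/2, -3/2, -1], [2, -3, -1], [-3, 4, 2]].
det S = 7; the adjugate gives S⁻¹ = [[1/7, -1/7], [3/7, 4/7]].
Q⁻¹T = [[-13, 2], [-23, 3], [7, 0]].
M = (Q⁻¹T)S⁻¹ = [[-1, 3], [-2, 5], [1, -1]].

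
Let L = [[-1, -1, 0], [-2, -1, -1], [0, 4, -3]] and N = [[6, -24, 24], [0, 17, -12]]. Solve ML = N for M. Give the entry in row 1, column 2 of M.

L is on the right of M, so right-multiply by L⁻¹: M = NL⁻¹.
L has determinant -1; L⁻¹ = [[-7, 3, -1], [6, -3, 1], [8, -4, 1]].
M = NL⁻¹ = [[6, -24, 24], [0, 17, -12]] · [[-7, 3, -1], [6, -3, 1], [8, -4, 1]] = [[6, -6, -6], [6, -3, 5]].

-6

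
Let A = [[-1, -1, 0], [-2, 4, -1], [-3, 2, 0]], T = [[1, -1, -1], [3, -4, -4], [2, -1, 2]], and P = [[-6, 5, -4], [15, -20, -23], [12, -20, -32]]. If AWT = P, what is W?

W = [[-4, 0, 2], [-2, 2, 1], [-5, 4, 1]]

Left-multiply by A⁻¹ and right-multiply by T⁻¹: W = A⁻¹PT⁻¹.
det A = -5, so A⁻¹ = [[-2/5, 0, -1/5], [-3/5, 0, 1/5], [-8/5, -1, 6/5]].
det T = -3, so T⁻¹ = [[4, -1, 0], [14/3, -4/3, -1/3], [-5/3, 1/3, 1/3]].
A⁻¹P = [[0, 2, 8], [6, -7, -4], [9, -12, -9]].
W = (A⁻¹P)T⁻¹ = [[-4, 0, 2], [-2, 2, 1], [-5, 4, 1]].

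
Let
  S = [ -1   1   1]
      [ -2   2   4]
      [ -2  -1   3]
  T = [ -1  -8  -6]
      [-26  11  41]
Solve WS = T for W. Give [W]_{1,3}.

S is on the right of W, so right-multiply by S⁻¹: W = TS⁻¹.
S has determinant -6; S⁻¹ = [[-5/3, 2/3, -1/3], [1/3, 1/6, -1/3], [-1, 1/2, 0]].
W = TS⁻¹ = [[-1, -8, -6], [-26, 11, 41]] · [[-5/3, 2/3, -1/3], [1/3, 1/6, -1/3], [-1, 1/2, 0]] = [[5, -5, 3], [6, 5, 5]].

3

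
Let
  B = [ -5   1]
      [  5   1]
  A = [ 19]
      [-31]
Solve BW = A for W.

Left-multiplying both sides by B⁻¹ gives W = B⁻¹A.
det B = -10, so B⁻¹ = [[-1/10, 1/10], [1/2, 1/2]].
W = B⁻¹A = [[-1/10, 1/10], [1/2, 1/2]] · [[19], [-31]] = [[-5], [-6]].

W = [[-5], [-6]]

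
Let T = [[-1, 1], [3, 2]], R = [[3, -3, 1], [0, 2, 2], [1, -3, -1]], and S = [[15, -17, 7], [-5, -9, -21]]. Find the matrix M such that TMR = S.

M = [[-1, -5, -4], [2, 0, 2]]

Isolating M: multiply by T⁻¹ from the left and R⁻¹ from the right, so M = T⁻¹SR⁻¹.
T has determinant -5; T⁻¹ = [[-2/5, 1/5], [3/5, 1/5]].
R has determinant 4; R⁻¹ = [[1, -3/2, -2], [1/2, -1, -3/2], [-1/2, 3/2, 3/2]].
T⁻¹S = [[-7, 5, -7], [8, -12, 0]].
M = (T⁻¹S)R⁻¹ = [[-1, -5, -4], [2, 0, 2]].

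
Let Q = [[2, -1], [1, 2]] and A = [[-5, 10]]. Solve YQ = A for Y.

Right-multiplying both sides by Q⁻¹ gives Y = AQ⁻¹.
det Q = 5; the adjugate gives Q⁻¹ = [[2/5, 1/5], [-1/5, 2/5]].
Y = AQ⁻¹ = [[-5, 10]] · [[2/5, 1/5], [-1/5, 2/5]] = [[-4, 3]].

Y = [[-4, 3]]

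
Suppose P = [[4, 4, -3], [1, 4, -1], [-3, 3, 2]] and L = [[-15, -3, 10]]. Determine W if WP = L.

W = [[-6, 6, -1]]

P is on the right of W, so right-multiply by P⁻¹: W = LP⁻¹.
P has determinant 3; P⁻¹ = [[11/3, -17/3, 8/3], [1/3, -1/3, 1/3], [5, -8, 4]].
W = LP⁻¹ = [[-15, -3, 10]] · [[11/3, -17/3, 8/3], [1/3, -1/3, 1/3], [5, -8, 4]] = [[-6, 6, -1]].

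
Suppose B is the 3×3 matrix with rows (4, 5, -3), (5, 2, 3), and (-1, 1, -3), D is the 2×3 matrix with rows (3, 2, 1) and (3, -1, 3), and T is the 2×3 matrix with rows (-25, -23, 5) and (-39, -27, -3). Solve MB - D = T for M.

MB = T + D = [[-22, -21, 6], [-36, -28, 0]].
Since B sits to the right of M, M = (T + D)B⁻¹.
B has determinant 3; B⁻¹ = [[-3, 4, 7], [4, -5, -9], [7/3, -3, -17/3]].
M = (T + D)B⁻¹ = [[-4, -1, 1], [-4, -4, 0]].

M = [[-4, -1, 1], [-4, -4, 0]]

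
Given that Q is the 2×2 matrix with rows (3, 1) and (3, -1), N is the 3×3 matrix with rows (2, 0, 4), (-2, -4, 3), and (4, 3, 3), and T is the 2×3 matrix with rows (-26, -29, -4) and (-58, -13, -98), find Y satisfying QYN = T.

Y = [[1, -2, -5], [5, 5, 4]]

Y = Q⁻¹TN⁻¹ (apply Q⁻¹ on the left and N⁻¹ on the right).
Q has determinant -6; Q⁻¹ = [[1/6, 1/6], [1/2, -1/2]].
det N = -2, so N⁻¹ = [[21/2, -6, -8], [-9, 5, 7], [-5, 3, 4]].
Q⁻¹T = [[-14, -7, -17], [16, -8, 47]].
Y = (Q⁻¹T)N⁻¹ = [[1, -2, -5], [5, 5, 4]].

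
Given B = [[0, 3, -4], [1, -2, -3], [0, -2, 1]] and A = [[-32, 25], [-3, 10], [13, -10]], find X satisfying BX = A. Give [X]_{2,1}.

Since B multiplies X on the left, X = B⁻¹A.
det B = 5, so B⁻¹ = [[-8/5, 1, -17/5], [-1/5, 0, -4/5], [-2/5, 0, -3/5]].
X = B⁻¹A = [[-8/5, 1, -17/5], [-1/5, 0, -4/5], [-2/5, 0, -3/5]] · [[-32, 25], [-3, 10], [13, -10]] = [[4, 4], [-4, 3], [5, -4]].

-4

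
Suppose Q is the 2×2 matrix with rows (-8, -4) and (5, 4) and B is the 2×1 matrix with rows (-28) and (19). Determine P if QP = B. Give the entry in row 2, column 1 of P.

Since Q multiplies P on the left, P = Q⁻¹B.
det Q = -12; the adjugate gives Q⁻¹ = [[-1/3, -1/3], [5/12, 2/3]].
P = Q⁻¹B = [[-1/3, -1/3], [5/12, 2/3]] · [[-28], [19]] = [[3], [1]].

1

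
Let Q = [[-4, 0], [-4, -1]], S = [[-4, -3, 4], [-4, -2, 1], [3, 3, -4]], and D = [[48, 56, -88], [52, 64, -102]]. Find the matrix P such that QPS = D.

Isolating P: multiply by Q⁻¹ from the left and S⁻¹ from the right, so P = Q⁻¹DS⁻¹.
det Q = 4; the adjugate gives Q⁻¹ = [[-1/4, 0], [1, -1]].
det S = -5; the adjugate gives S⁻¹ = [[-1, 0, -1], [13/5, -4/5, 12/5], [6/5, -3/5, 4/5]].
Q⁻¹D = [[-12, -14, 22], [-4, -8, 14]].
P = (Q⁻¹D)S⁻¹ = [[2, -2, -4], [0, -2, -4]].

P = [[2, -2, -4], [0, -2, -4]]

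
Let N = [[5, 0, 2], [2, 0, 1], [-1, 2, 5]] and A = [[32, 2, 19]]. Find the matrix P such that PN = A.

Right-multiplying both sides by N⁻¹ gives P = AN⁻¹.
N has determinant -2; N⁻¹ = [[1, -2, 0], [11/2, -27/2, 1/2], [-2, 5, 0]].
P = AN⁻¹ = [[32, 2, 19]] · [[1, -2, 0], [11/2, -27/2, 1/2], [-2, 5, 0]] = [[5, 4, 1]].

P = [[5, 4, 1]]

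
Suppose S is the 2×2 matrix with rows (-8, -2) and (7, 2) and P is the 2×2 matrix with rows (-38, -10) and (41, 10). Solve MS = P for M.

M = [[3, -2], [-6, -1]]

Since S sits to the right of M, M = PS⁻¹.
det S = -2, so S⁻¹ = [[-1, -1], [7/2, 4]].
M = PS⁻¹ = [[-38, -10], [41, 10]] · [[-1, -1], [7/2, 4]] = [[3, -2], [-6, -1]].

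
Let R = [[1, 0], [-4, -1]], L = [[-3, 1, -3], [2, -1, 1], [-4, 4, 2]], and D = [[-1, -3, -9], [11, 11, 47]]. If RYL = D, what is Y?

Y = [[3, 2, -1], [5, 4, 0]]

Y = R⁻¹DL⁻¹ (apply R⁻¹ on the left and L⁻¹ on the right).
R has determinant -1; R⁻¹ = [[1, 0], [-4, -1]].
L has determinant -2; L⁻¹ = [[3, 7, 1], [4, 9, 3/2], [-2, -4, -1/2]].
R⁻¹D = [[-1, -3, -9], [-7, 1, -11]].
Y = (R⁻¹D)L⁻¹ = [[3, 2, -1], [5, 4, 0]].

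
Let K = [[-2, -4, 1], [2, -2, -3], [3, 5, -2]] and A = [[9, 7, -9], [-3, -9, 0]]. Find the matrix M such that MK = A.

M = [[4, 1, 5], [6, 0, 3]]

Since K sits to the right of M, M = AK⁻¹.
det K = -2; the adjugate gives K⁻¹ = [[-19/2, 3/2, -7], [5/2, -1/2, 2], [-8, 1, -6]].
M = AK⁻¹ = [[9, 7, -9], [-3, -9, 0]] · [[-19/2, 3/2, -7], [5/2, -1/2, 2], [-8, 1, -6]] = [[4, 1, 5], [6, 0, 3]].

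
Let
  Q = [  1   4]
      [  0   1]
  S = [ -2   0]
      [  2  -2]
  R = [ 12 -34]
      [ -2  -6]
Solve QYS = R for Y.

Y = [[-5, 5], [4, 3]]

Isolating Y: multiply by Q⁻¹ from the left and S⁻¹ from the right, so Y = Q⁻¹RS⁻¹.
det Q = 1; the adjugate gives Q⁻¹ = [[1, -4], [0, 1]].
S has determinant 4; S⁻¹ = [[-1/2, 0], [-1/2, -1/2]].
Q⁻¹R = [[20, -10], [-2, -6]].
Y = (Q⁻¹R)S⁻¹ = [[-5, 5], [4, 3]].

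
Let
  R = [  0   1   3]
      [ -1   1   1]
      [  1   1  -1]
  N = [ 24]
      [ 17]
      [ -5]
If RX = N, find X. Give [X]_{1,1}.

-5

Left-multiplying both sides by R⁻¹ gives X = R⁻¹N.
det R = -6; the adjugate gives R⁻¹ = [[1/3, -2/3, 1/3], [0, 1/2, 1/2], [1/3, -1/6, -1/6]].
X = R⁻¹N = [[1/3, -2/3, 1/3], [0, 1/2, 1/2], [1/3, -1/6, -1/6]] · [[24], [17], [-5]] = [[-5], [6], [6]].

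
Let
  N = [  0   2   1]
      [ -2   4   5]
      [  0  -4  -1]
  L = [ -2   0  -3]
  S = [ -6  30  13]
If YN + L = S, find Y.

YN = S − L = [[-4, 30, 16]].
Right-multiplying both sides by N⁻¹ gives Y = (S − L)N⁻¹.
N has determinant 4; N⁻¹ = [[4, -1/2, 3/2], [-1/2, 0, -1/2], [2, 0, 1]].
Y = (S − L)N⁻¹ = [[1, 2, -5]].

Y = [[1, 2, -5]]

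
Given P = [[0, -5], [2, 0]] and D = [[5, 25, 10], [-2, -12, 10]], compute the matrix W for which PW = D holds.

Since P multiplies W on the left, W = P⁻¹D.
det P = 10; the adjugate gives P⁻¹ = [[0, 1/2], [-1/5, 0]].
W = P⁻¹D = [[0, 1/2], [-1/5, 0]] · [[5, 25, 10], [-2, -12, 10]] = [[-1, -6, 5], [-1, -5, -2]].

W = [[-1, -6, 5], [-1, -5, -2]]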